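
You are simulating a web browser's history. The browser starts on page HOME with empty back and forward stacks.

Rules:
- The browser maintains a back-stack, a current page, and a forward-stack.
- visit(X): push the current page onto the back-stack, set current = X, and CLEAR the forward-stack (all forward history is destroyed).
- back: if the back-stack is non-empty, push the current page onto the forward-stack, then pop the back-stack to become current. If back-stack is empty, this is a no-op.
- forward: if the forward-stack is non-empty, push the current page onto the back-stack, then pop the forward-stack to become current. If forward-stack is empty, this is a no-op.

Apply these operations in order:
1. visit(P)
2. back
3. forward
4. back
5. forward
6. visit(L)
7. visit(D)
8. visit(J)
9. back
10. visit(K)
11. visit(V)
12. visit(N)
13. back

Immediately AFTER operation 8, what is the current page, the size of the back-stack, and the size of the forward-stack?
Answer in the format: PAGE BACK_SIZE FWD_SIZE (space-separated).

After 1 (visit(P)): cur=P back=1 fwd=0
After 2 (back): cur=HOME back=0 fwd=1
After 3 (forward): cur=P back=1 fwd=0
After 4 (back): cur=HOME back=0 fwd=1
After 5 (forward): cur=P back=1 fwd=0
After 6 (visit(L)): cur=L back=2 fwd=0
After 7 (visit(D)): cur=D back=3 fwd=0
After 8 (visit(J)): cur=J back=4 fwd=0

J 4 0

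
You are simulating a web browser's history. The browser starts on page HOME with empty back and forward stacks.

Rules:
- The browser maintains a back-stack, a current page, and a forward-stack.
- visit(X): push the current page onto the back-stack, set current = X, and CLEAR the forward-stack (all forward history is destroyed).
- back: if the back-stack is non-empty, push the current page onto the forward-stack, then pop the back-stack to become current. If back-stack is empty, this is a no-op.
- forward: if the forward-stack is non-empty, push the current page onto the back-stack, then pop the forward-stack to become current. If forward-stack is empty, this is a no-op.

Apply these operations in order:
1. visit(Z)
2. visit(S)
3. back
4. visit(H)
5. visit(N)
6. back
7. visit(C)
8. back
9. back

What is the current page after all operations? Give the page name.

After 1 (visit(Z)): cur=Z back=1 fwd=0
After 2 (visit(S)): cur=S back=2 fwd=0
After 3 (back): cur=Z back=1 fwd=1
After 4 (visit(H)): cur=H back=2 fwd=0
After 5 (visit(N)): cur=N back=3 fwd=0
After 6 (back): cur=H back=2 fwd=1
After 7 (visit(C)): cur=C back=3 fwd=0
After 8 (back): cur=H back=2 fwd=1
After 9 (back): cur=Z back=1 fwd=2

Answer: Z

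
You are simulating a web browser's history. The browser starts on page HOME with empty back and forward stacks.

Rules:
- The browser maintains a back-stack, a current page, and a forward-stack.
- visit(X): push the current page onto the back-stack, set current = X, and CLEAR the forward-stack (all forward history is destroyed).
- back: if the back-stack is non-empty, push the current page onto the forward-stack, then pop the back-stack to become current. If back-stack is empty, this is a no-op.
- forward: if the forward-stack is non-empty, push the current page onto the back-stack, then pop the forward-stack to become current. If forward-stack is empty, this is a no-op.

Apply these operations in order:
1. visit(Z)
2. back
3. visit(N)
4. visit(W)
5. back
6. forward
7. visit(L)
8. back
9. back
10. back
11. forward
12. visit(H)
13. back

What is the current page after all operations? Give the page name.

After 1 (visit(Z)): cur=Z back=1 fwd=0
After 2 (back): cur=HOME back=0 fwd=1
After 3 (visit(N)): cur=N back=1 fwd=0
After 4 (visit(W)): cur=W back=2 fwd=0
After 5 (back): cur=N back=1 fwd=1
After 6 (forward): cur=W back=2 fwd=0
After 7 (visit(L)): cur=L back=3 fwd=0
After 8 (back): cur=W back=2 fwd=1
After 9 (back): cur=N back=1 fwd=2
After 10 (back): cur=HOME back=0 fwd=3
After 11 (forward): cur=N back=1 fwd=2
After 12 (visit(H)): cur=H back=2 fwd=0
After 13 (back): cur=N back=1 fwd=1

Answer: N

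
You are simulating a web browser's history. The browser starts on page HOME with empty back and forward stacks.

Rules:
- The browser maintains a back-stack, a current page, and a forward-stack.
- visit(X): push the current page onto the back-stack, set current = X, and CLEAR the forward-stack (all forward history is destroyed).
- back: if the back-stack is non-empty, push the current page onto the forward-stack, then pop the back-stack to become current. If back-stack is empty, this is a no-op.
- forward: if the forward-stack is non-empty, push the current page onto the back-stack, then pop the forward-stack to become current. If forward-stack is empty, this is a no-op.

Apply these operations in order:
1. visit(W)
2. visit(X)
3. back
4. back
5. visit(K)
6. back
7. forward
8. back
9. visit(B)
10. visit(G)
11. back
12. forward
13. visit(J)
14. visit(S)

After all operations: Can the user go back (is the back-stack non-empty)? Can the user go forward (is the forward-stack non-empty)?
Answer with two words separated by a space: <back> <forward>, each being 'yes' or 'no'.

Answer: yes no

Derivation:
After 1 (visit(W)): cur=W back=1 fwd=0
After 2 (visit(X)): cur=X back=2 fwd=0
After 3 (back): cur=W back=1 fwd=1
After 4 (back): cur=HOME back=0 fwd=2
After 5 (visit(K)): cur=K back=1 fwd=0
After 6 (back): cur=HOME back=0 fwd=1
After 7 (forward): cur=K back=1 fwd=0
After 8 (back): cur=HOME back=0 fwd=1
After 9 (visit(B)): cur=B back=1 fwd=0
After 10 (visit(G)): cur=G back=2 fwd=0
After 11 (back): cur=B back=1 fwd=1
After 12 (forward): cur=G back=2 fwd=0
After 13 (visit(J)): cur=J back=3 fwd=0
After 14 (visit(S)): cur=S back=4 fwd=0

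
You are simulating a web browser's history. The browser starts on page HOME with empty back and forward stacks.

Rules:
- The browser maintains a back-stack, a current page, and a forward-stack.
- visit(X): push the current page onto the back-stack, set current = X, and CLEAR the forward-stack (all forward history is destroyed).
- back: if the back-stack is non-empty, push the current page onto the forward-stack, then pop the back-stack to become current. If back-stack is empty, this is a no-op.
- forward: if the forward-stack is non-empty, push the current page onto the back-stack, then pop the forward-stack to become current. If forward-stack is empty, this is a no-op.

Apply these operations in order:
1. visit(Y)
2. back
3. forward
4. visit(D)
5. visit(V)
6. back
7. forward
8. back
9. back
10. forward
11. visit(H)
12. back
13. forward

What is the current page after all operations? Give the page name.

After 1 (visit(Y)): cur=Y back=1 fwd=0
After 2 (back): cur=HOME back=0 fwd=1
After 3 (forward): cur=Y back=1 fwd=0
After 4 (visit(D)): cur=D back=2 fwd=0
After 5 (visit(V)): cur=V back=3 fwd=0
After 6 (back): cur=D back=2 fwd=1
After 7 (forward): cur=V back=3 fwd=0
After 8 (back): cur=D back=2 fwd=1
After 9 (back): cur=Y back=1 fwd=2
After 10 (forward): cur=D back=2 fwd=1
After 11 (visit(H)): cur=H back=3 fwd=0
After 12 (back): cur=D back=2 fwd=1
After 13 (forward): cur=H back=3 fwd=0

Answer: H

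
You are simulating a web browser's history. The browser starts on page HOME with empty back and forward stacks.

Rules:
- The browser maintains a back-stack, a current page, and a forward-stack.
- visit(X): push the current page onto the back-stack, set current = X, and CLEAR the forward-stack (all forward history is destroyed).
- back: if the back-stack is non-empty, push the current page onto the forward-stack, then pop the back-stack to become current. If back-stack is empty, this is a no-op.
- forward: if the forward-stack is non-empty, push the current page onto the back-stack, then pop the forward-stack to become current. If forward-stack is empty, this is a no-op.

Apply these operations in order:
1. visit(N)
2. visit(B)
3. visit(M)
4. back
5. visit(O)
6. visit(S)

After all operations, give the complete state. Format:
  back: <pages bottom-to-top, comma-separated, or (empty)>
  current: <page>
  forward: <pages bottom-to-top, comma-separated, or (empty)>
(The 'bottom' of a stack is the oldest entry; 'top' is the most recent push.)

After 1 (visit(N)): cur=N back=1 fwd=0
After 2 (visit(B)): cur=B back=2 fwd=0
After 3 (visit(M)): cur=M back=3 fwd=0
After 4 (back): cur=B back=2 fwd=1
After 5 (visit(O)): cur=O back=3 fwd=0
After 6 (visit(S)): cur=S back=4 fwd=0

Answer: back: HOME,N,B,O
current: S
forward: (empty)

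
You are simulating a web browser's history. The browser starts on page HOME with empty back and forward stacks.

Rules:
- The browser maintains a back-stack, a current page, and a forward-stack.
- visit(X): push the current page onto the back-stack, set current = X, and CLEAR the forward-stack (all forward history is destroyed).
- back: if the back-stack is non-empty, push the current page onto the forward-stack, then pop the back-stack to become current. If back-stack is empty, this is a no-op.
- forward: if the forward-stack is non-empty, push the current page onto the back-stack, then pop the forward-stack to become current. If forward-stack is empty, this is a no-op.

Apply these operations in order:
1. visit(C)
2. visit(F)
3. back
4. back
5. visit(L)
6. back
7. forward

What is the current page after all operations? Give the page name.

Answer: L

Derivation:
After 1 (visit(C)): cur=C back=1 fwd=0
After 2 (visit(F)): cur=F back=2 fwd=0
After 3 (back): cur=C back=1 fwd=1
After 4 (back): cur=HOME back=0 fwd=2
After 5 (visit(L)): cur=L back=1 fwd=0
After 6 (back): cur=HOME back=0 fwd=1
After 7 (forward): cur=L back=1 fwd=0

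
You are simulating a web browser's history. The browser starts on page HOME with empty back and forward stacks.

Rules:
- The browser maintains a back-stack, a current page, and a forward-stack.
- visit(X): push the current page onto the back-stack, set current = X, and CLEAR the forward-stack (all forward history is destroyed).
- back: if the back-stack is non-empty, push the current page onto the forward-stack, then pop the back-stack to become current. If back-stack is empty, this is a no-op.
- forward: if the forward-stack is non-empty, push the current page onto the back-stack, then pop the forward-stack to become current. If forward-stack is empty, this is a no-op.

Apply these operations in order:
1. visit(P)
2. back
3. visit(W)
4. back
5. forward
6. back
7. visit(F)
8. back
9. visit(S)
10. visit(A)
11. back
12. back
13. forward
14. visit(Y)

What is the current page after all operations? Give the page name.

Answer: Y

Derivation:
After 1 (visit(P)): cur=P back=1 fwd=0
After 2 (back): cur=HOME back=0 fwd=1
After 3 (visit(W)): cur=W back=1 fwd=0
After 4 (back): cur=HOME back=0 fwd=1
After 5 (forward): cur=W back=1 fwd=0
After 6 (back): cur=HOME back=0 fwd=1
After 7 (visit(F)): cur=F back=1 fwd=0
After 8 (back): cur=HOME back=0 fwd=1
After 9 (visit(S)): cur=S back=1 fwd=0
After 10 (visit(A)): cur=A back=2 fwd=0
After 11 (back): cur=S back=1 fwd=1
After 12 (back): cur=HOME back=0 fwd=2
After 13 (forward): cur=S back=1 fwd=1
After 14 (visit(Y)): cur=Y back=2 fwd=0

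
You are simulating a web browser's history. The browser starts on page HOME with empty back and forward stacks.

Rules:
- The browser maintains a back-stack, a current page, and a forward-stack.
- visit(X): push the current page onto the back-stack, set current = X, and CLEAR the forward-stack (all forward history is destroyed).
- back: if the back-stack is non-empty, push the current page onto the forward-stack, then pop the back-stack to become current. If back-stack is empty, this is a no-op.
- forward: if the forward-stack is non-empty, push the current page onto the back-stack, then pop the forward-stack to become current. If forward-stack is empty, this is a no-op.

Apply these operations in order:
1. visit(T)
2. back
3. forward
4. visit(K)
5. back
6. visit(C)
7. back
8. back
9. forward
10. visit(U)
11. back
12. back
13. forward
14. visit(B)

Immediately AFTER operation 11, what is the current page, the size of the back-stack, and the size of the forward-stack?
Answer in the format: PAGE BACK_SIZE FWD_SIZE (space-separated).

After 1 (visit(T)): cur=T back=1 fwd=0
After 2 (back): cur=HOME back=0 fwd=1
After 3 (forward): cur=T back=1 fwd=0
After 4 (visit(K)): cur=K back=2 fwd=0
After 5 (back): cur=T back=1 fwd=1
After 6 (visit(C)): cur=C back=2 fwd=0
After 7 (back): cur=T back=1 fwd=1
After 8 (back): cur=HOME back=0 fwd=2
After 9 (forward): cur=T back=1 fwd=1
After 10 (visit(U)): cur=U back=2 fwd=0
After 11 (back): cur=T back=1 fwd=1

T 1 1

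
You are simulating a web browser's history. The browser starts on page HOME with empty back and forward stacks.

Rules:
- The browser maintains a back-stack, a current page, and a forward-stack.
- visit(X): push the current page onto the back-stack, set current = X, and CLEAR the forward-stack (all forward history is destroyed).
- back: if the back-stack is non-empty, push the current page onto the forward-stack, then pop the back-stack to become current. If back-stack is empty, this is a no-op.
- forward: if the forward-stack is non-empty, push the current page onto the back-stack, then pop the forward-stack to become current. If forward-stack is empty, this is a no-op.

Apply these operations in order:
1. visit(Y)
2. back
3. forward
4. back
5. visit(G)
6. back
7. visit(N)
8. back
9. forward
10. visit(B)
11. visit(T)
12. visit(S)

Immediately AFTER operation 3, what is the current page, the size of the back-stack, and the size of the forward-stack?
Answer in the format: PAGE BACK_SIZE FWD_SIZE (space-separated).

After 1 (visit(Y)): cur=Y back=1 fwd=0
After 2 (back): cur=HOME back=0 fwd=1
After 3 (forward): cur=Y back=1 fwd=0

Y 1 0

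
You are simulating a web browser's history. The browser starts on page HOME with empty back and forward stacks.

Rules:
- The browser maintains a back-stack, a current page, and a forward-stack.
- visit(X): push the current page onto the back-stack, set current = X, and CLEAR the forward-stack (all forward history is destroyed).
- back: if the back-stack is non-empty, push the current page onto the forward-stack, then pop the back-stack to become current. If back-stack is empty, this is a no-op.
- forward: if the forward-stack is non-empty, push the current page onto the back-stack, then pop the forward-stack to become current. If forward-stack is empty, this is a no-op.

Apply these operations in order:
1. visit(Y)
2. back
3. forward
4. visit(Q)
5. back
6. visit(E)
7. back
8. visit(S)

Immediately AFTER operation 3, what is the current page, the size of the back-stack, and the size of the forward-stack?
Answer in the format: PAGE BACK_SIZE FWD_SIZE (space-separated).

After 1 (visit(Y)): cur=Y back=1 fwd=0
After 2 (back): cur=HOME back=0 fwd=1
After 3 (forward): cur=Y back=1 fwd=0

Y 1 0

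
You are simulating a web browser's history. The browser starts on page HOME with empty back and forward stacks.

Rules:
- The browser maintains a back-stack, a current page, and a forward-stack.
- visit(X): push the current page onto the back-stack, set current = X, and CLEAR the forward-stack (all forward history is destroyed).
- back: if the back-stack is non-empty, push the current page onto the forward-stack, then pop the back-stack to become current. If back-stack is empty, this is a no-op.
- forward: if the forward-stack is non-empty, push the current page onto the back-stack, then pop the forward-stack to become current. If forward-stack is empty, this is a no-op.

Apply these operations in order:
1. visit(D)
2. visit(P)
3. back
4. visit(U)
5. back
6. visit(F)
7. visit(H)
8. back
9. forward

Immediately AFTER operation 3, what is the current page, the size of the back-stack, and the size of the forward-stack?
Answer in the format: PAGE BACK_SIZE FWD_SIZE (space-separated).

After 1 (visit(D)): cur=D back=1 fwd=0
After 2 (visit(P)): cur=P back=2 fwd=0
After 3 (back): cur=D back=1 fwd=1

D 1 1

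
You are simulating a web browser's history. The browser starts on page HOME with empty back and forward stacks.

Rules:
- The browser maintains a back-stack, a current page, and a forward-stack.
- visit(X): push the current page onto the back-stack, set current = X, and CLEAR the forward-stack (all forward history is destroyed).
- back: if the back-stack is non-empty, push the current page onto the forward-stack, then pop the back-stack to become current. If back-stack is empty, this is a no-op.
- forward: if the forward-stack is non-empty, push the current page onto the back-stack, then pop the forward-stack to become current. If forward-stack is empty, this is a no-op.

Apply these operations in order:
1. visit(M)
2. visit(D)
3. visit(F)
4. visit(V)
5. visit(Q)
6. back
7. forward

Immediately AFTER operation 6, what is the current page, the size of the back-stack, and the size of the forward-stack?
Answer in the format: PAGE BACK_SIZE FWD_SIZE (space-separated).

After 1 (visit(M)): cur=M back=1 fwd=0
After 2 (visit(D)): cur=D back=2 fwd=0
After 3 (visit(F)): cur=F back=3 fwd=0
After 4 (visit(V)): cur=V back=4 fwd=0
After 5 (visit(Q)): cur=Q back=5 fwd=0
After 6 (back): cur=V back=4 fwd=1

V 4 1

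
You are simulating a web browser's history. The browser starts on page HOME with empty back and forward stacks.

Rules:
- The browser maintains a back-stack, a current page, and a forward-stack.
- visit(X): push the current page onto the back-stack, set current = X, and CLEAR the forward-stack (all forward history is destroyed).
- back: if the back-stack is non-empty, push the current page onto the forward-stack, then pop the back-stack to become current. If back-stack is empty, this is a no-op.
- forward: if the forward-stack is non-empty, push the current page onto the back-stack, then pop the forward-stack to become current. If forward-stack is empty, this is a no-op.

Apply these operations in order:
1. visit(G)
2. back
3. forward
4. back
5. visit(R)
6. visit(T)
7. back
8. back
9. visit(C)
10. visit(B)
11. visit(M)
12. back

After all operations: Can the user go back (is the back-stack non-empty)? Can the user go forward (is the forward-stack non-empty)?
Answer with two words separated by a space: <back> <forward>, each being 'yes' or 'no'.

Answer: yes yes

Derivation:
After 1 (visit(G)): cur=G back=1 fwd=0
After 2 (back): cur=HOME back=0 fwd=1
After 3 (forward): cur=G back=1 fwd=0
After 4 (back): cur=HOME back=0 fwd=1
After 5 (visit(R)): cur=R back=1 fwd=0
After 6 (visit(T)): cur=T back=2 fwd=0
After 7 (back): cur=R back=1 fwd=1
After 8 (back): cur=HOME back=0 fwd=2
After 9 (visit(C)): cur=C back=1 fwd=0
After 10 (visit(B)): cur=B back=2 fwd=0
After 11 (visit(M)): cur=M back=3 fwd=0
After 12 (back): cur=B back=2 fwd=1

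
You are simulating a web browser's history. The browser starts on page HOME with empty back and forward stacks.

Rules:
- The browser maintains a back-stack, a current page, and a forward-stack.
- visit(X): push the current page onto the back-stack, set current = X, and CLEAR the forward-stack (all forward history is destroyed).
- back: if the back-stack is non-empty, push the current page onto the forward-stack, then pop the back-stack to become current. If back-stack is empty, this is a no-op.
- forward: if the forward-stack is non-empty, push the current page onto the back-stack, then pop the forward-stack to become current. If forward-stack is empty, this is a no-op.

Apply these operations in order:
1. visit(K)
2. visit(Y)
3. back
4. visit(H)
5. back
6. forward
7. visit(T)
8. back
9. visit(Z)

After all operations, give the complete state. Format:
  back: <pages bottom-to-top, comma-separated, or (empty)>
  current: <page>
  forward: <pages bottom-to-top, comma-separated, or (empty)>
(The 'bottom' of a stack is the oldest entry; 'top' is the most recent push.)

Answer: back: HOME,K,H
current: Z
forward: (empty)

Derivation:
After 1 (visit(K)): cur=K back=1 fwd=0
After 2 (visit(Y)): cur=Y back=2 fwd=0
After 3 (back): cur=K back=1 fwd=1
After 4 (visit(H)): cur=H back=2 fwd=0
After 5 (back): cur=K back=1 fwd=1
After 6 (forward): cur=H back=2 fwd=0
After 7 (visit(T)): cur=T back=3 fwd=0
After 8 (back): cur=H back=2 fwd=1
After 9 (visit(Z)): cur=Z back=3 fwd=0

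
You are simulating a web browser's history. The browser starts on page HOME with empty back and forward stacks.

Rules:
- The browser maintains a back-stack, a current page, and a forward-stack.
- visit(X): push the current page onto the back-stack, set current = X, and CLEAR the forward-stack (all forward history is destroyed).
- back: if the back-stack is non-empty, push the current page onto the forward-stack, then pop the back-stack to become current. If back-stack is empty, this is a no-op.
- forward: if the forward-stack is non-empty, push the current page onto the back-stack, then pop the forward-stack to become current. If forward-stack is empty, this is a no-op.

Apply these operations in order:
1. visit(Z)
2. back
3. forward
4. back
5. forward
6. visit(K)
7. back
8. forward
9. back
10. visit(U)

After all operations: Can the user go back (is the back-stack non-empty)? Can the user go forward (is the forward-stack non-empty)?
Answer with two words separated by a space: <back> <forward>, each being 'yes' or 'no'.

After 1 (visit(Z)): cur=Z back=1 fwd=0
After 2 (back): cur=HOME back=0 fwd=1
After 3 (forward): cur=Z back=1 fwd=0
After 4 (back): cur=HOME back=0 fwd=1
After 5 (forward): cur=Z back=1 fwd=0
After 6 (visit(K)): cur=K back=2 fwd=0
After 7 (back): cur=Z back=1 fwd=1
After 8 (forward): cur=K back=2 fwd=0
After 9 (back): cur=Z back=1 fwd=1
After 10 (visit(U)): cur=U back=2 fwd=0

Answer: yes no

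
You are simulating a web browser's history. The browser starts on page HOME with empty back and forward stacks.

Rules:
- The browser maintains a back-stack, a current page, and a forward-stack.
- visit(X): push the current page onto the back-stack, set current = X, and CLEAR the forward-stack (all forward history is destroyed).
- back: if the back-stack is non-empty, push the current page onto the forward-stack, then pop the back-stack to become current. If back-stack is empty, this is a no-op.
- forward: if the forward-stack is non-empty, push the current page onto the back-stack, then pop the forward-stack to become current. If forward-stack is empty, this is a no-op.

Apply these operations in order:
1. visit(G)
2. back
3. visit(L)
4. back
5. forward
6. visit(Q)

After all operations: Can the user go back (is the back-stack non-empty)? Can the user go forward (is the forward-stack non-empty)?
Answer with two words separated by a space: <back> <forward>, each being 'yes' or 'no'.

After 1 (visit(G)): cur=G back=1 fwd=0
After 2 (back): cur=HOME back=0 fwd=1
After 3 (visit(L)): cur=L back=1 fwd=0
After 4 (back): cur=HOME back=0 fwd=1
After 5 (forward): cur=L back=1 fwd=0
After 6 (visit(Q)): cur=Q back=2 fwd=0

Answer: yes no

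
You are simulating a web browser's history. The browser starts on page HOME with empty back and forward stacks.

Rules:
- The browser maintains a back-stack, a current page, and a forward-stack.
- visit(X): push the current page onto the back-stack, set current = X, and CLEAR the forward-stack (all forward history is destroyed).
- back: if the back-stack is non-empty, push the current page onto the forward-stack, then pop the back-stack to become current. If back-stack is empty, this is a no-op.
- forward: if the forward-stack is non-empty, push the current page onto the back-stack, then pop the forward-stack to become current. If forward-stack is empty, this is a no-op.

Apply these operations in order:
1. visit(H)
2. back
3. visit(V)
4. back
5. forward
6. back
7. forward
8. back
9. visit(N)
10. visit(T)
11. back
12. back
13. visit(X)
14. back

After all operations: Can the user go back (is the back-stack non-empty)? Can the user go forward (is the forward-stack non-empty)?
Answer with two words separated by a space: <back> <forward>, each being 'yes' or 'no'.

After 1 (visit(H)): cur=H back=1 fwd=0
After 2 (back): cur=HOME back=0 fwd=1
After 3 (visit(V)): cur=V back=1 fwd=0
After 4 (back): cur=HOME back=0 fwd=1
After 5 (forward): cur=V back=1 fwd=0
After 6 (back): cur=HOME back=0 fwd=1
After 7 (forward): cur=V back=1 fwd=0
After 8 (back): cur=HOME back=0 fwd=1
After 9 (visit(N)): cur=N back=1 fwd=0
After 10 (visit(T)): cur=T back=2 fwd=0
After 11 (back): cur=N back=1 fwd=1
After 12 (back): cur=HOME back=0 fwd=2
After 13 (visit(X)): cur=X back=1 fwd=0
After 14 (back): cur=HOME back=0 fwd=1

Answer: no yes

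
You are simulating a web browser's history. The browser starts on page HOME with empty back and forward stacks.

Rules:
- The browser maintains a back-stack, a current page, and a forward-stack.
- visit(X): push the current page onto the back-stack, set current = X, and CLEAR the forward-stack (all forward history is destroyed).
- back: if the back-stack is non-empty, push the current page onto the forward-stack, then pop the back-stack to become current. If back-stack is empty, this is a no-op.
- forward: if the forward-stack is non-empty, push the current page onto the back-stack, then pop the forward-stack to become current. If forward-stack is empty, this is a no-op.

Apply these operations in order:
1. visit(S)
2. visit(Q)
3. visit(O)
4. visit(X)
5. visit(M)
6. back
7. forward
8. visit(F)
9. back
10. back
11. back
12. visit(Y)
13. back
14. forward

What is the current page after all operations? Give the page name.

Answer: Y

Derivation:
After 1 (visit(S)): cur=S back=1 fwd=0
After 2 (visit(Q)): cur=Q back=2 fwd=0
After 3 (visit(O)): cur=O back=3 fwd=0
After 4 (visit(X)): cur=X back=4 fwd=0
After 5 (visit(M)): cur=M back=5 fwd=0
After 6 (back): cur=X back=4 fwd=1
After 7 (forward): cur=M back=5 fwd=0
After 8 (visit(F)): cur=F back=6 fwd=0
After 9 (back): cur=M back=5 fwd=1
After 10 (back): cur=X back=4 fwd=2
After 11 (back): cur=O back=3 fwd=3
After 12 (visit(Y)): cur=Y back=4 fwd=0
After 13 (back): cur=O back=3 fwd=1
After 14 (forward): cur=Y back=4 fwd=0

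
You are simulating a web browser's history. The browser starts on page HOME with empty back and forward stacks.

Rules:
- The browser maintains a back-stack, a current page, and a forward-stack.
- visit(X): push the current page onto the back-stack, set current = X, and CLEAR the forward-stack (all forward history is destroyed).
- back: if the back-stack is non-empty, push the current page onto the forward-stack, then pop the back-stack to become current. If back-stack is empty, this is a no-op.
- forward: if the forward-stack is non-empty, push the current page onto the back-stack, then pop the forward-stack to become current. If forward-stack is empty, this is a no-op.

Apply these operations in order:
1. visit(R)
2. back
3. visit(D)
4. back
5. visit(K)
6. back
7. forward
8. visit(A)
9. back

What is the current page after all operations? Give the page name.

Answer: K

Derivation:
After 1 (visit(R)): cur=R back=1 fwd=0
After 2 (back): cur=HOME back=0 fwd=1
After 3 (visit(D)): cur=D back=1 fwd=0
After 4 (back): cur=HOME back=0 fwd=1
After 5 (visit(K)): cur=K back=1 fwd=0
After 6 (back): cur=HOME back=0 fwd=1
After 7 (forward): cur=K back=1 fwd=0
After 8 (visit(A)): cur=A back=2 fwd=0
After 9 (back): cur=K back=1 fwd=1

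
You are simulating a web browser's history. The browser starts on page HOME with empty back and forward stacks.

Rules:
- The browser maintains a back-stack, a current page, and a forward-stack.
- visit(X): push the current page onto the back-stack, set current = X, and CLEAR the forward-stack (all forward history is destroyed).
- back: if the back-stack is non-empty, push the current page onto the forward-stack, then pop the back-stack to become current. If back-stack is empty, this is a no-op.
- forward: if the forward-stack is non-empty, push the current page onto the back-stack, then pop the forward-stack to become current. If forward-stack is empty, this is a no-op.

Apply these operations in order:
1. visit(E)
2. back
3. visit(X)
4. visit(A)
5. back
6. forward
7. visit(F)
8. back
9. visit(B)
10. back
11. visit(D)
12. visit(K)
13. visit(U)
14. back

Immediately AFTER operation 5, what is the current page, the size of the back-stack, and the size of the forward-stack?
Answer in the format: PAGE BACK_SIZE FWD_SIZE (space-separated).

After 1 (visit(E)): cur=E back=1 fwd=0
After 2 (back): cur=HOME back=0 fwd=1
After 3 (visit(X)): cur=X back=1 fwd=0
After 4 (visit(A)): cur=A back=2 fwd=0
After 5 (back): cur=X back=1 fwd=1

X 1 1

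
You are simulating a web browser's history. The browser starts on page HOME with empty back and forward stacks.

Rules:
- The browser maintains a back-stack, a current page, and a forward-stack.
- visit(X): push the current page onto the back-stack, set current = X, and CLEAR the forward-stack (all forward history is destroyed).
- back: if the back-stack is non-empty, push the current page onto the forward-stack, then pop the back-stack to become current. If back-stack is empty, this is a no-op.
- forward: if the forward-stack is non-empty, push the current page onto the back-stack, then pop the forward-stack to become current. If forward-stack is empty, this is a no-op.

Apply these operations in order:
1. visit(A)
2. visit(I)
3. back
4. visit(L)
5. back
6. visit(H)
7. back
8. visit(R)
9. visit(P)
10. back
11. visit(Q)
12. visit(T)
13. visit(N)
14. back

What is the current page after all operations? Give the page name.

Answer: T

Derivation:
After 1 (visit(A)): cur=A back=1 fwd=0
After 2 (visit(I)): cur=I back=2 fwd=0
After 3 (back): cur=A back=1 fwd=1
After 4 (visit(L)): cur=L back=2 fwd=0
After 5 (back): cur=A back=1 fwd=1
After 6 (visit(H)): cur=H back=2 fwd=0
After 7 (back): cur=A back=1 fwd=1
After 8 (visit(R)): cur=R back=2 fwd=0
After 9 (visit(P)): cur=P back=3 fwd=0
After 10 (back): cur=R back=2 fwd=1
After 11 (visit(Q)): cur=Q back=3 fwd=0
After 12 (visit(T)): cur=T back=4 fwd=0
After 13 (visit(N)): cur=N back=5 fwd=0
After 14 (back): cur=T back=4 fwd=1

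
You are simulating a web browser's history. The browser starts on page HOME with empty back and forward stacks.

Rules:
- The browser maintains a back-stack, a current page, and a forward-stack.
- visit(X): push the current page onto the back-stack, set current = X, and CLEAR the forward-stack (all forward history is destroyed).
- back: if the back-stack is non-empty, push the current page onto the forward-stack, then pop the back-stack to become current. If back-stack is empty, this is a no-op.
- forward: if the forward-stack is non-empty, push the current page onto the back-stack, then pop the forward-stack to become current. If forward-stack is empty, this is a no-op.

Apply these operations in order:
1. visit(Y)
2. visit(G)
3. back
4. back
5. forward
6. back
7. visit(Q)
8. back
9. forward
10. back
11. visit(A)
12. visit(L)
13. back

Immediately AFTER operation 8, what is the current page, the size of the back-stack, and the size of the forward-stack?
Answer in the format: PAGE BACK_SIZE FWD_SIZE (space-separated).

After 1 (visit(Y)): cur=Y back=1 fwd=0
After 2 (visit(G)): cur=G back=2 fwd=0
After 3 (back): cur=Y back=1 fwd=1
After 4 (back): cur=HOME back=0 fwd=2
After 5 (forward): cur=Y back=1 fwd=1
After 6 (back): cur=HOME back=0 fwd=2
After 7 (visit(Q)): cur=Q back=1 fwd=0
After 8 (back): cur=HOME back=0 fwd=1

HOME 0 1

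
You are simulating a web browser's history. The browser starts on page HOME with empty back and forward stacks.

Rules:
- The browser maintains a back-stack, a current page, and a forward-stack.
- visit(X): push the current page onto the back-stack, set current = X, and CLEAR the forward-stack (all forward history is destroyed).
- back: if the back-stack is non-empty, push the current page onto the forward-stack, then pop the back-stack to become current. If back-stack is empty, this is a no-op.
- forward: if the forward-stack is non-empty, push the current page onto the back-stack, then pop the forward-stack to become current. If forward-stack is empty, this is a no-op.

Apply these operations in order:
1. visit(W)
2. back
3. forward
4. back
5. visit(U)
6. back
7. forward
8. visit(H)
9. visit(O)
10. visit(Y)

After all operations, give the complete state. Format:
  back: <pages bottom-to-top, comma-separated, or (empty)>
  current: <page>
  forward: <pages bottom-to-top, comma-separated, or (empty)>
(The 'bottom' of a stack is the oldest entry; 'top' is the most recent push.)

After 1 (visit(W)): cur=W back=1 fwd=0
After 2 (back): cur=HOME back=0 fwd=1
After 3 (forward): cur=W back=1 fwd=0
After 4 (back): cur=HOME back=0 fwd=1
After 5 (visit(U)): cur=U back=1 fwd=0
After 6 (back): cur=HOME back=0 fwd=1
After 7 (forward): cur=U back=1 fwd=0
After 8 (visit(H)): cur=H back=2 fwd=0
After 9 (visit(O)): cur=O back=3 fwd=0
After 10 (visit(Y)): cur=Y back=4 fwd=0

Answer: back: HOME,U,H,O
current: Y
forward: (empty)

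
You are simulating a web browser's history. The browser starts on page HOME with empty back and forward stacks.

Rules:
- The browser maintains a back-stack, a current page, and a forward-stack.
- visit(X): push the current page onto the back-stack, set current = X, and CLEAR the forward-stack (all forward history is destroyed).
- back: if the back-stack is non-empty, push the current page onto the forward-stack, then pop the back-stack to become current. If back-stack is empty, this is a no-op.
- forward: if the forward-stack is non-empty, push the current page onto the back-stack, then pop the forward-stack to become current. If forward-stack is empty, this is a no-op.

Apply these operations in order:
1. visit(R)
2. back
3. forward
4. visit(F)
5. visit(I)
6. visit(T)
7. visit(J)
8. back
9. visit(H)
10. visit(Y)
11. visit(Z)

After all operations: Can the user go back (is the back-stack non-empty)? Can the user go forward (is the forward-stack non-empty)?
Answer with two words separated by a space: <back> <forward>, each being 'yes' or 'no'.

Answer: yes no

Derivation:
After 1 (visit(R)): cur=R back=1 fwd=0
After 2 (back): cur=HOME back=0 fwd=1
After 3 (forward): cur=R back=1 fwd=0
After 4 (visit(F)): cur=F back=2 fwd=0
After 5 (visit(I)): cur=I back=3 fwd=0
After 6 (visit(T)): cur=T back=4 fwd=0
After 7 (visit(J)): cur=J back=5 fwd=0
After 8 (back): cur=T back=4 fwd=1
After 9 (visit(H)): cur=H back=5 fwd=0
After 10 (visit(Y)): cur=Y back=6 fwd=0
After 11 (visit(Z)): cur=Z back=7 fwd=0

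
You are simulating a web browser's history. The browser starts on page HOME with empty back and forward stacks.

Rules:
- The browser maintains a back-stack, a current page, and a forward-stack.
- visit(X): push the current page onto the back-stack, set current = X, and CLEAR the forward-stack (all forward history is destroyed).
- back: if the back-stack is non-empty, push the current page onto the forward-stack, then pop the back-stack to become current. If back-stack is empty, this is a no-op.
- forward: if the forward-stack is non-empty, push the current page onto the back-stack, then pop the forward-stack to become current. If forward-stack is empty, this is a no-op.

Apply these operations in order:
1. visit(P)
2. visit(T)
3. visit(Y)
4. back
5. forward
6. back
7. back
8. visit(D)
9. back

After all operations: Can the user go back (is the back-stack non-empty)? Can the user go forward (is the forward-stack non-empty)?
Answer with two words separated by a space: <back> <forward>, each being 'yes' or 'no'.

After 1 (visit(P)): cur=P back=1 fwd=0
After 2 (visit(T)): cur=T back=2 fwd=0
After 3 (visit(Y)): cur=Y back=3 fwd=0
After 4 (back): cur=T back=2 fwd=1
After 5 (forward): cur=Y back=3 fwd=0
After 6 (back): cur=T back=2 fwd=1
After 7 (back): cur=P back=1 fwd=2
After 8 (visit(D)): cur=D back=2 fwd=0
After 9 (back): cur=P back=1 fwd=1

Answer: yes yes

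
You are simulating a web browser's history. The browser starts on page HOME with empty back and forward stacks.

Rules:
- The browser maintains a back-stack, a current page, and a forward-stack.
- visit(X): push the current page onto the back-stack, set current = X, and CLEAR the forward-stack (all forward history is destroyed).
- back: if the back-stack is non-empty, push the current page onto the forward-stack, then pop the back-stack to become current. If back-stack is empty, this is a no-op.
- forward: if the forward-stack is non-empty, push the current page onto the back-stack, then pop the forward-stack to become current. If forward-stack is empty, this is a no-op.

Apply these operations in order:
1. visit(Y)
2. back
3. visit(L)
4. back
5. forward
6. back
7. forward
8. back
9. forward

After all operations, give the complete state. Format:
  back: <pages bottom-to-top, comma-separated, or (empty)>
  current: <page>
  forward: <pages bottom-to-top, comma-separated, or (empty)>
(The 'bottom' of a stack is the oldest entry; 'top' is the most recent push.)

After 1 (visit(Y)): cur=Y back=1 fwd=0
After 2 (back): cur=HOME back=0 fwd=1
After 3 (visit(L)): cur=L back=1 fwd=0
After 4 (back): cur=HOME back=0 fwd=1
After 5 (forward): cur=L back=1 fwd=0
After 6 (back): cur=HOME back=0 fwd=1
After 7 (forward): cur=L back=1 fwd=0
After 8 (back): cur=HOME back=0 fwd=1
After 9 (forward): cur=L back=1 fwd=0

Answer: back: HOME
current: L
forward: (empty)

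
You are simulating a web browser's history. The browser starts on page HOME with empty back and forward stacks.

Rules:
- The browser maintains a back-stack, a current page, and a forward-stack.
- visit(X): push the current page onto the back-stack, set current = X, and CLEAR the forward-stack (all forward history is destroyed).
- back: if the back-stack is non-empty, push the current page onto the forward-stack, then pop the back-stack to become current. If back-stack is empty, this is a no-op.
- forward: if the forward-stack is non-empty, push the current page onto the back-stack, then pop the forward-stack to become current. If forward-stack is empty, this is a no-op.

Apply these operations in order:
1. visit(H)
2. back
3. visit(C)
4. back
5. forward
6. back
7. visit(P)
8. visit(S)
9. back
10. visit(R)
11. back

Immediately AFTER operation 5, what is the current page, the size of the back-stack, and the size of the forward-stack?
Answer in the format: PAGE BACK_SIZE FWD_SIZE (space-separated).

After 1 (visit(H)): cur=H back=1 fwd=0
After 2 (back): cur=HOME back=0 fwd=1
After 3 (visit(C)): cur=C back=1 fwd=0
After 4 (back): cur=HOME back=0 fwd=1
After 5 (forward): cur=C back=1 fwd=0

C 1 0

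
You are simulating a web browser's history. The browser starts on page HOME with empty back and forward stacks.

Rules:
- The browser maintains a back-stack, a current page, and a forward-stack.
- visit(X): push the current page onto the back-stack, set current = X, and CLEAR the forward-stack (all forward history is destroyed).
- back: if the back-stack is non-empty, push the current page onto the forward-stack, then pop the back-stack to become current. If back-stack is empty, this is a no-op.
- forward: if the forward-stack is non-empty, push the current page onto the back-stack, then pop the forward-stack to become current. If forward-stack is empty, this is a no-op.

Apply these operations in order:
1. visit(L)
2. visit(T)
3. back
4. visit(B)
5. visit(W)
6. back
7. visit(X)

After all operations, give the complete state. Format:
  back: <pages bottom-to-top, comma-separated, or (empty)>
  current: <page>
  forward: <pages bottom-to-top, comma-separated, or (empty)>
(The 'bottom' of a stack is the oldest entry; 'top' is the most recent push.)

Answer: back: HOME,L,B
current: X
forward: (empty)

Derivation:
After 1 (visit(L)): cur=L back=1 fwd=0
After 2 (visit(T)): cur=T back=2 fwd=0
After 3 (back): cur=L back=1 fwd=1
After 4 (visit(B)): cur=B back=2 fwd=0
After 5 (visit(W)): cur=W back=3 fwd=0
After 6 (back): cur=B back=2 fwd=1
After 7 (visit(X)): cur=X back=3 fwd=0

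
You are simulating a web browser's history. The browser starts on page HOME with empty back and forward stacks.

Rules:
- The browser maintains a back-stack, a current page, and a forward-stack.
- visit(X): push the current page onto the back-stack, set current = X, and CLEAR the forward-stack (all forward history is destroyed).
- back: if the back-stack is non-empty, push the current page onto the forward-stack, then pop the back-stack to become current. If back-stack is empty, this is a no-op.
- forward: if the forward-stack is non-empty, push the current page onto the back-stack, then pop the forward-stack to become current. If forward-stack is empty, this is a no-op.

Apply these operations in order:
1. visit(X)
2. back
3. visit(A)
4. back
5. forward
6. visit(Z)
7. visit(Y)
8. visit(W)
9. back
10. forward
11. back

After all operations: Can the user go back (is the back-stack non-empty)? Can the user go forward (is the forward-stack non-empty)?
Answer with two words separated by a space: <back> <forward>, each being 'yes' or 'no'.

After 1 (visit(X)): cur=X back=1 fwd=0
After 2 (back): cur=HOME back=0 fwd=1
After 3 (visit(A)): cur=A back=1 fwd=0
After 4 (back): cur=HOME back=0 fwd=1
After 5 (forward): cur=A back=1 fwd=0
After 6 (visit(Z)): cur=Z back=2 fwd=0
After 7 (visit(Y)): cur=Y back=3 fwd=0
After 8 (visit(W)): cur=W back=4 fwd=0
After 9 (back): cur=Y back=3 fwd=1
After 10 (forward): cur=W back=4 fwd=0
After 11 (back): cur=Y back=3 fwd=1

Answer: yes yes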